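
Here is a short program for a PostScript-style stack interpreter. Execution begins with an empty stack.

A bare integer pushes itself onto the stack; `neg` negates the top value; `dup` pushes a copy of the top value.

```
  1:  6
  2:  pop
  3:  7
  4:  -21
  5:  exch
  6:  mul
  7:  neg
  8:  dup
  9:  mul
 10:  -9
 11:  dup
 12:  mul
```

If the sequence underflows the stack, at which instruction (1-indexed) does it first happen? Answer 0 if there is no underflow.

6    → 6
pop  → (empty)
7    → 7
-21  → 7 -21
exch → -21 7
mul  → -147
neg  → 147
dup  → 147 147
mul  → 21609
-9   → 21609 -9
dup  → 21609 -9 -9
mul  → 21609 81

0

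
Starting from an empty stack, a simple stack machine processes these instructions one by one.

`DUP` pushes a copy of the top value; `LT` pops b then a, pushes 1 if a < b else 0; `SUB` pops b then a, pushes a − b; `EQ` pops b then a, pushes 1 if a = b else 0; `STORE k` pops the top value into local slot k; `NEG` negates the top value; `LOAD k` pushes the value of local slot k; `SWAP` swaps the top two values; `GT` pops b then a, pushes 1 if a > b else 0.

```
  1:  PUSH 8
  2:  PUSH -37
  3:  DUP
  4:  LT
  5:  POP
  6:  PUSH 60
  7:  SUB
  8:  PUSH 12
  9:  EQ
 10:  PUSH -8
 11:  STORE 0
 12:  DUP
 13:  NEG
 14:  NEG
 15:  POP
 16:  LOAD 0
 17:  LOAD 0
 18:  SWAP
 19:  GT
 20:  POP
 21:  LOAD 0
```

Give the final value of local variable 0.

PUSH 8    [8]
PUSH -37  [8, -37]
DUP       [8, -37, -37]
LT        [8, 0]
POP       [8]
PUSH 60   [8, 60]
SUB       [-52]
PUSH 12   [-52, 12]
EQ        [0]
PUSH -8   [0, -8]
STORE 0   [0]
DUP       [0, 0]
NEG       [0, 0]
NEG       [0, 0]
POP       [0]
LOAD 0    [0, -8]
LOAD 0    [0, -8, -8]
SWAP      [0, -8, -8]
GT        [0, 0]
POP       [0]
LOAD 0    [0, -8]

-8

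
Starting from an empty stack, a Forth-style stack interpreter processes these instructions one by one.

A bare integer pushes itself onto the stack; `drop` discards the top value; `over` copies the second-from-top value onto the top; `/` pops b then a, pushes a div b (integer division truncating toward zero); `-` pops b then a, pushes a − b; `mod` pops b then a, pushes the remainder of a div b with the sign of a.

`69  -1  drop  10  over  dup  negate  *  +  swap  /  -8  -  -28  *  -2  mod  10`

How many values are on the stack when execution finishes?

69     : [69]
-1     : [69, -1]
drop   : [69]
10     : [69, 10]
over   : [69, 10, 69]
dup    : [69, 10, 69, 69]
negate : [69, 10, 69, -69]
*      : [69, 10, -4761]
+      : [69, -4751]
swap   : [-4751, 69]
/      : [-68]
-8     : [-68, -8]
-      : [-60]
-28    : [-60, -28]
*      : [1680]
-2     : [1680, -2]
mod    : [0]
10     : [0, 10]

2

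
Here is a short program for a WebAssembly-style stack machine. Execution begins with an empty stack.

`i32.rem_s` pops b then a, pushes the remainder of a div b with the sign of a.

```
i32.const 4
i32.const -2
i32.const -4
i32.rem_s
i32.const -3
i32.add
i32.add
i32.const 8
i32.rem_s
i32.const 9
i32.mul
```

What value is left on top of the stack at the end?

i32.const 4   4
i32.const -2  4 -2
i32.const -4  4 -2 -4
i32.rem_s     4 -2
i32.const -3  4 -2 -3
i32.add       4 -5
i32.add       -1
i32.const 8   -1 8
i32.rem_s     -1
i32.const 9   -1 9
i32.mul       -9

-9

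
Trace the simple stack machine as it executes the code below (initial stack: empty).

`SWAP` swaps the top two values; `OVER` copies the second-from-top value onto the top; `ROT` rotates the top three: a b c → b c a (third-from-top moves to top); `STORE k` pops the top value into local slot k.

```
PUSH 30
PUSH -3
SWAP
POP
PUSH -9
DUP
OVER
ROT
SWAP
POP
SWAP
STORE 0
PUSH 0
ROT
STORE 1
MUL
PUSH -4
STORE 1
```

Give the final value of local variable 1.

PUSH 30 : [30]
PUSH -3 : [30, -3]
SWAP    : [-3, 30]
POP     : [-3]
PUSH -9 : [-3, -9]
DUP     : [-3, -9, -9]
OVER    : [-3, -9, -9, -9]
ROT     : [-3, -9, -9, -9]
SWAP    : [-3, -9, -9, -9]
POP     : [-3, -9, -9]
SWAP    : [-3, -9, -9]
STORE 0 : [-3, -9]
PUSH 0  : [-3, -9, 0]
ROT     : [-9, 0, -3]
STORE 1 : [-9, 0]
MUL     : [0]
PUSH -4 : [0, -4]
STORE 1 : [0]

-4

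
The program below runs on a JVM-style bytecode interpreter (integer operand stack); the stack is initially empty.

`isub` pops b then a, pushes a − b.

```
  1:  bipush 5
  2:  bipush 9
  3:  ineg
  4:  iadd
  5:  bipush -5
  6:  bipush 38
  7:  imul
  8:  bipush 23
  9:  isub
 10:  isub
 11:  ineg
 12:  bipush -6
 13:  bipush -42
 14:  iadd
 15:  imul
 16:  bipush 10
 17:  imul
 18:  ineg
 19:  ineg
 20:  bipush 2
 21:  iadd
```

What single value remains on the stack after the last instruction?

100322

bipush 5   : 5
bipush 9   : 5 9
ineg       : 5 -9
iadd       : -4
bipush -5  : -4 -5
bipush 38  : -4 -5 38
imul       : -4 -190
bipush 23  : -4 -190 23
isub       : -4 -213
isub       : 209
ineg       : -209
bipush -6  : -209 -6
bipush -42 : -209 -6 -42
iadd       : -209 -48
imul       : 10032
bipush 10  : 10032 10
imul       : 100320
ineg       : -100320
ineg       : 100320
bipush 2   : 100320 2
iadd       : 100322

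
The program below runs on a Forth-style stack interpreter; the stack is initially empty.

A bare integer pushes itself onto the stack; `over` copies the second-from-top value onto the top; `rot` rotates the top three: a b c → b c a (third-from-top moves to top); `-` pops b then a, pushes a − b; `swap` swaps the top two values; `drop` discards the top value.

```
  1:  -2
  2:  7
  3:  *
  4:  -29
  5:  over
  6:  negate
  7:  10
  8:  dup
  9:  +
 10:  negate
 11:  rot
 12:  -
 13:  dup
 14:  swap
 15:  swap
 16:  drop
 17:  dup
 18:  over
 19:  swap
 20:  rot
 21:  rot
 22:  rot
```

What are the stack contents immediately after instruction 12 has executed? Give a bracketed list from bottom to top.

-2     -> -2
7      -> -2 7
*      -> -14
-29    -> -14 -29
over   -> -14 -29 -14
negate -> -14 -29 14
10     -> -14 -29 14 10
dup    -> -14 -29 14 10 10
+      -> -14 -29 14 20
negate -> -14 -29 14 -20
rot    -> -14 14 -20 -29
-      -> -14 14 9

[-14, 14, 9]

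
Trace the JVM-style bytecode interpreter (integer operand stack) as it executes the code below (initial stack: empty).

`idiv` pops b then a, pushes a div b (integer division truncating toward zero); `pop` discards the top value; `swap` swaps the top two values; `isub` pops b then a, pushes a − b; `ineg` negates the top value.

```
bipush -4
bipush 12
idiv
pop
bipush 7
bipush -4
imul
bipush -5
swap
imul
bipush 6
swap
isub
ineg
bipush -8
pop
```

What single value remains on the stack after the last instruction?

134

bipush -4 → [-4]
bipush 12 → [-4, 12]
idiv      → [0]
pop       → []
bipush 7  → [7]
bipush -4 → [7, -4]
imul      → [-28]
bipush -5 → [-28, -5]
swap      → [-5, -28]
imul      → [140]
bipush 6  → [140, 6]
swap      → [6, 140]
isub      → [-134]
ineg      → [134]
bipush -8 → [134, -8]
pop       → [134]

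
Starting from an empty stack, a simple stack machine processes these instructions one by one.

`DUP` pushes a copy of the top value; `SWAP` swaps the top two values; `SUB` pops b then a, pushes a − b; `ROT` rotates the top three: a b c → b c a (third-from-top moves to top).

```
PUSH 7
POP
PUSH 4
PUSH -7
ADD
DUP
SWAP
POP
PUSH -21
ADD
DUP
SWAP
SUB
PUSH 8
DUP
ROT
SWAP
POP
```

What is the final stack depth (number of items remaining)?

PUSH 7   → 7
POP      → (empty)
PUSH 4   → 4
PUSH -7  → 4 -7
ADD      → -3
DUP      → -3 -3
SWAP     → -3 -3
POP      → -3
PUSH -21 → -3 -21
ADD      → -24
DUP      → -24 -24
SWAP     → -24 -24
SUB      → 0
PUSH 8   → 0 8
DUP      → 0 8 8
ROT      → 8 8 0
SWAP     → 8 0 8
POP      → 8 0

2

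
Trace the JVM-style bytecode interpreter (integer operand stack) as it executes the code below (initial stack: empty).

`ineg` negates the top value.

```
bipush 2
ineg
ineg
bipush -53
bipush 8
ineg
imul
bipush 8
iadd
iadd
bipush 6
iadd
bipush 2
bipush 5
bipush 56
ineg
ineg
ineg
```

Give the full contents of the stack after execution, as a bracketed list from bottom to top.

[440, 2, 5, -56]

bipush 2   : [2]
ineg       : [-2]
ineg       : [2]
bipush -53 : [2, -53]
bipush 8   : [2, -53, 8]
ineg       : [2, -53, -8]
imul       : [2, 424]
bipush 8   : [2, 424, 8]
iadd       : [2, 432]
iadd       : [434]
bipush 6   : [434, 6]
iadd       : [440]
bipush 2   : [440, 2]
bipush 5   : [440, 2, 5]
bipush 56  : [440, 2, 5, 56]
ineg       : [440, 2, 5, -56]
ineg       : [440, 2, 5, 56]
ineg       : [440, 2, 5, -56]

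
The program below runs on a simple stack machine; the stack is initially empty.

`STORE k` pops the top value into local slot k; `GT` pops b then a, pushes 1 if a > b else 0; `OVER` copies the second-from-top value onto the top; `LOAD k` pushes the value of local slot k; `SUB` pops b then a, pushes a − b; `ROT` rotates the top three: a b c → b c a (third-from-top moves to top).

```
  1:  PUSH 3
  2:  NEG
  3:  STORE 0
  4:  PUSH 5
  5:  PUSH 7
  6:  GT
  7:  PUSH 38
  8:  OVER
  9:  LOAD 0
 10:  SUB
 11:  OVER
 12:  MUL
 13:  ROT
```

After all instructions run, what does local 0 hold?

PUSH 3  : 3
NEG     : -3
STORE 0 : (empty)
PUSH 5  : 5
PUSH 7  : 5 7
GT      : 0
PUSH 38 : 0 38
OVER    : 0 38 0
LOAD 0  : 0 38 0 -3
SUB     : 0 38 3
OVER    : 0 38 3 38
MUL     : 0 38 114
ROT     : 38 114 0

-3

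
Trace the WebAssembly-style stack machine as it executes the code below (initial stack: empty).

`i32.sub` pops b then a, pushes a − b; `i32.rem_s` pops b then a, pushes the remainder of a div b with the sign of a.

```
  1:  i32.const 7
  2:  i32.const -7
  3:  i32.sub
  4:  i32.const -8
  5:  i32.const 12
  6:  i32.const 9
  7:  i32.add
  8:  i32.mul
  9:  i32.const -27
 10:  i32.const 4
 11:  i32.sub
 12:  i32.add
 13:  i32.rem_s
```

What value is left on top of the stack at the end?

i32.const 7    7
i32.const -7   7 -7
i32.sub        14
i32.const -8   14 -8
i32.const 12   14 -8 12
i32.const 9    14 -8 12 9
i32.add        14 -8 21
i32.mul        14 -168
i32.const -27  14 -168 -27
i32.const 4    14 -168 -27 4
i32.sub        14 -168 -31
i32.add        14 -199
i32.rem_s      14

14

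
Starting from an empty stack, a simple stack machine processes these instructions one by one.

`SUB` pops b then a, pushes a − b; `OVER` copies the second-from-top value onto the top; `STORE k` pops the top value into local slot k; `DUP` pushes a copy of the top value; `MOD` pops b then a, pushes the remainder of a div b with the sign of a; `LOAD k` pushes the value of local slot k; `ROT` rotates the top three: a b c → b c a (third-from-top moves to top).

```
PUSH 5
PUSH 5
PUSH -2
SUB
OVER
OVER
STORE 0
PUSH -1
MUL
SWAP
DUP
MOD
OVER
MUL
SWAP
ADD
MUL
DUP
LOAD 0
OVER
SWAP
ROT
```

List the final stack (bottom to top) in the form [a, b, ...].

[-25, -25, 7, -25]

PUSH 5  -> 5
PUSH 5  -> 5 5
PUSH -2 -> 5 5 -2
SUB     -> 5 7
OVER    -> 5 7 5
OVER    -> 5 7 5 7
STORE 0 -> 5 7 5
PUSH -1 -> 5 7 5 -1
MUL     -> 5 7 -5
SWAP    -> 5 -5 7
DUP     -> 5 -5 7 7
MOD     -> 5 -5 0
OVER    -> 5 -5 0 -5
MUL     -> 5 -5 0
SWAP    -> 5 0 -5
ADD     -> 5 -5
MUL     -> -25
DUP     -> -25 -25
LOAD 0  -> -25 -25 7
OVER    -> -25 -25 7 -25
SWAP    -> -25 -25 -25 7
ROT     -> -25 -25 7 -25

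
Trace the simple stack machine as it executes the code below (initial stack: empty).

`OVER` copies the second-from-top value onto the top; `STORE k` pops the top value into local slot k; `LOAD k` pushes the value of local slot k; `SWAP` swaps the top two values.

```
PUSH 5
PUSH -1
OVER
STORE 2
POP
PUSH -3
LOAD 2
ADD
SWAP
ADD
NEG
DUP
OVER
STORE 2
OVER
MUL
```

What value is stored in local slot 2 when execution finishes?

PUSH 5  → [5]
PUSH -1 → [5, -1]
OVER    → [5, -1, 5]
STORE 2 → [5, -1]
POP     → [5]
PUSH -3 → [5, -3]
LOAD 2  → [5, -3, 5]
ADD     → [5, 2]
SWAP    → [2, 5]
ADD     → [7]
NEG     → [-7]
DUP     → [-7, -7]
OVER    → [-7, -7, -7]
STORE 2 → [-7, -7]
OVER    → [-7, -7, -7]
MUL     → [-7, 49]

-7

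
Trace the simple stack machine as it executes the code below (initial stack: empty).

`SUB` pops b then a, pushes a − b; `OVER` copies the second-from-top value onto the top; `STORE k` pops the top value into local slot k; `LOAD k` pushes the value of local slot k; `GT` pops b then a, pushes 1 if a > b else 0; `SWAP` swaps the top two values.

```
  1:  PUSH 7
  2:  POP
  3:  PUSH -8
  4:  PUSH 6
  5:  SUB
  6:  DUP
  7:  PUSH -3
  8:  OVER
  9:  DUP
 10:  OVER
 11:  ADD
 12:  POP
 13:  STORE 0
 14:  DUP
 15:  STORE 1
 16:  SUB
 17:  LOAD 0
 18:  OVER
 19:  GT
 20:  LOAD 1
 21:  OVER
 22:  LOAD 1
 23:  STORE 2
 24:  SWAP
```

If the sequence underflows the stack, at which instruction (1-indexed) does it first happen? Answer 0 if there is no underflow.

PUSH 7  → 7
POP     → (empty)
PUSH -8 → -8
PUSH 6  → -8 6
SUB     → -14
DUP     → -14 -14
PUSH -3 → -14 -14 -3
OVER    → -14 -14 -3 -14
DUP     → -14 -14 -3 -14 -14
OVER    → -14 -14 -3 -14 -14 -14
ADD     → -14 -14 -3 -14 -28
POP     → -14 -14 -3 -14
STORE 0 → -14 -14 -3
DUP     → -14 -14 -3 -3
STORE 1 → -14 -14 -3
SUB     → -14 -11
LOAD 0  → -14 -11 -14
OVER    → -14 -11 -14 -11
GT      → -14 -11 0
LOAD 1  → -14 -11 0 -3
OVER    → -14 -11 0 -3 0
LOAD 1  → -14 -11 0 -3 0 -3
STORE 2 → -14 -11 0 -3 0
SWAP    → -14 -11 0 0 -3

0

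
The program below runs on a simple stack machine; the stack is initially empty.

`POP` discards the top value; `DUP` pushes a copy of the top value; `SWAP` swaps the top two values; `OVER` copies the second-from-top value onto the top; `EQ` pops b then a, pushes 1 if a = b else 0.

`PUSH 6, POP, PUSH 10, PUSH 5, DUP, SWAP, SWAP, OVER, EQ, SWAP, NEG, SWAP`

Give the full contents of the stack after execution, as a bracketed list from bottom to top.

[10, -5, 1]

PUSH 6  -> 6
POP     -> (empty)
PUSH 10 -> 10
PUSH 5  -> 10 5
DUP     -> 10 5 5
SWAP    -> 10 5 5
SWAP    -> 10 5 5
OVER    -> 10 5 5 5
EQ      -> 10 5 1
SWAP    -> 10 1 5
NEG     -> 10 1 -5
SWAP    -> 10 -5 1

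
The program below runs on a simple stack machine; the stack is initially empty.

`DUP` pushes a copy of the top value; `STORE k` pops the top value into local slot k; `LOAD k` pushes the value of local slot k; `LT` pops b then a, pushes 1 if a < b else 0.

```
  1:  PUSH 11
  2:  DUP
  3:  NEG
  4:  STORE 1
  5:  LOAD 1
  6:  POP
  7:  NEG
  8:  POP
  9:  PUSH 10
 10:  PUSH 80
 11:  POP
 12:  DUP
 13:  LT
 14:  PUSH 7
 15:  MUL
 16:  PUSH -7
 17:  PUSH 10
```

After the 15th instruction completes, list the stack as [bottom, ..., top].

PUSH 11 -> 11
DUP     -> 11 11
NEG     -> 11 -11
STORE 1 -> 11
LOAD 1  -> 11 -11
POP     -> 11
NEG     -> -11
POP     -> (empty)
PUSH 10 -> 10
PUSH 80 -> 10 80
POP     -> 10
DUP     -> 10 10
LT      -> 0
PUSH 7  -> 0 7
MUL     -> 0

[0]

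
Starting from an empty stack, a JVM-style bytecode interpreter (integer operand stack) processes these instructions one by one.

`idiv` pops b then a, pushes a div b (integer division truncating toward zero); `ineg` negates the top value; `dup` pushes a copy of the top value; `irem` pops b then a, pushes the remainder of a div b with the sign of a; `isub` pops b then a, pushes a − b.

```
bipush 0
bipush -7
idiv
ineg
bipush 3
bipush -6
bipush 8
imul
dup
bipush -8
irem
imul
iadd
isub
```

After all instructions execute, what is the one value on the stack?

bipush 0  -> [0]
bipush -7 -> [0, -7]
idiv      -> [0]
ineg      -> [0]
bipush 3  -> [0, 3]
bipush -6 -> [0, 3, -6]
bipush 8  -> [0, 3, -6, 8]
imul      -> [0, 3, -48]
dup       -> [0, 3, -48, -48]
bipush -8 -> [0, 3, -48, -48, -8]
irem      -> [0, 3, -48, 0]
imul      -> [0, 3, 0]
iadd      -> [0, 3]
isub      -> [-3]

-3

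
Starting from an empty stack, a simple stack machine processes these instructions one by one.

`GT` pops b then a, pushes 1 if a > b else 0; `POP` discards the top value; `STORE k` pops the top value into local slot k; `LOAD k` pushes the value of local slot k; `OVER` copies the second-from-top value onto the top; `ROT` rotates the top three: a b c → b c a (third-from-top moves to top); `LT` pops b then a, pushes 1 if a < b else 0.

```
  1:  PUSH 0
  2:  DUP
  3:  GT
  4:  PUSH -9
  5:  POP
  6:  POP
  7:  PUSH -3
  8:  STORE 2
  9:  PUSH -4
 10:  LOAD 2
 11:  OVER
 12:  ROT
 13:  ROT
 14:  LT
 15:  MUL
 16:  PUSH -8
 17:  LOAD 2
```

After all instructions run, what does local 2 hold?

-3

PUSH 0  -> [0]
DUP     -> [0, 0]
GT      -> [0]
PUSH -9 -> [0, -9]
POP     -> [0]
POP     -> []
PUSH -3 -> [-3]
STORE 2 -> []
PUSH -4 -> [-4]
LOAD 2  -> [-4, -3]
OVER    -> [-4, -3, -4]
ROT     -> [-3, -4, -4]
ROT     -> [-4, -4, -3]
LT      -> [-4, 1]
MUL     -> [-4]
PUSH -8 -> [-4, -8]
LOAD 2  -> [-4, -8, -3]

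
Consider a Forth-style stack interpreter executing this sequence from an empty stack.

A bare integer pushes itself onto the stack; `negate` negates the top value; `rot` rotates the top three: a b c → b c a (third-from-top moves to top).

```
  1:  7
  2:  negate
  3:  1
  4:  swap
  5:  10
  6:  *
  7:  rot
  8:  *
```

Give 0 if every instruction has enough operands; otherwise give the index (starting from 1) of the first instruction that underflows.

7

7      : 7
negate : -7
1      : -7 1
swap   : 1 -7
10     : 1 -7 10
*      : 1 -70
rot  — needs 3 operands, stack has 2 → underflow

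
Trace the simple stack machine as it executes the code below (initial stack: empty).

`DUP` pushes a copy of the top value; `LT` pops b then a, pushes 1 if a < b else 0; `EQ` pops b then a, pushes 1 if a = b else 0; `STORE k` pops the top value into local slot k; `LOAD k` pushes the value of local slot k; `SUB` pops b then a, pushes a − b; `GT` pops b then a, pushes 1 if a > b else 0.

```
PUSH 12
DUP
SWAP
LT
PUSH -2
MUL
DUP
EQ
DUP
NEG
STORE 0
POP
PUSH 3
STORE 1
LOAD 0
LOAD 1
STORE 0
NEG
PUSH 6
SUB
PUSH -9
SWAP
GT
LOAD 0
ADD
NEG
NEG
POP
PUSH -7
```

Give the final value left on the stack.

-7

PUSH 12  [12]
DUP      [12, 12]
SWAP     [12, 12]
LT       [0]
PUSH -2  [0, -2]
MUL      [0]
DUP      [0, 0]
EQ       [1]
DUP      [1, 1]
NEG      [1, -1]
STORE 0  [1]
POP      []
PUSH 3   [3]
STORE 1  []
LOAD 0   [-1]
LOAD 1   [-1, 3]
STORE 0  [-1]
NEG      [1]
PUSH 6   [1, 6]
SUB      [-5]
PUSH -9  [-5, -9]
SWAP     [-9, -5]
GT       [0]
LOAD 0   [0, 3]
ADD      [3]
NEG      [-3]
NEG      [3]
POP      []
PUSH -7  [-7]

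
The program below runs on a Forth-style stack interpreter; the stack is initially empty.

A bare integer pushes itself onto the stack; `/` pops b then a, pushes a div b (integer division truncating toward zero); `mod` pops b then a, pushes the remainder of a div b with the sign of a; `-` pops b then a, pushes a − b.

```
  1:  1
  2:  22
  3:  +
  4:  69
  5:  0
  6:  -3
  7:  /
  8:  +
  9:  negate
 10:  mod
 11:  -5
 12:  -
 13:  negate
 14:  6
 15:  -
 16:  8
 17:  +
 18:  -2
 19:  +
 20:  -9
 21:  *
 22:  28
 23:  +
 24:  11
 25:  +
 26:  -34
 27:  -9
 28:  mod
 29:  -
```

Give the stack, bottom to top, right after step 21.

1       1
22      1 22
+       23
69      23 69
0       23 69 0
-3      23 69 0 -3
/       23 69 0
+       23 69
negate  23 -69
mod     23
-5      23 -5
-       28
negate  -28
6       -28 6
-       -34
8       -34 8
+       -26
-2      -26 -2
+       -28
-9      -28 -9
*       252

[252]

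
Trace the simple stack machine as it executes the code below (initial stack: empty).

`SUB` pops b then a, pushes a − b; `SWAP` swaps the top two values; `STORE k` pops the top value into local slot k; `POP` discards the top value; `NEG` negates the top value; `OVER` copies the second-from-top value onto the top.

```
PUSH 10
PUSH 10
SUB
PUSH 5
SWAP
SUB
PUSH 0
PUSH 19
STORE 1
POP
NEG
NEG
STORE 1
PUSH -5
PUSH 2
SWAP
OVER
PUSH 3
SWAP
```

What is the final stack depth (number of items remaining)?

PUSH 10 : [10]
PUSH 10 : [10, 10]
SUB     : [0]
PUSH 5  : [0, 5]
SWAP    : [5, 0]
SUB     : [5]
PUSH 0  : [5, 0]
PUSH 19 : [5, 0, 19]
STORE 1 : [5, 0]
POP     : [5]
NEG     : [-5]
NEG     : [5]
STORE 1 : []
PUSH -5 : [-5]
PUSH 2  : [-5, 2]
SWAP    : [2, -5]
OVER    : [2, -5, 2]
PUSH 3  : [2, -5, 2, 3]
SWAP    : [2, -5, 3, 2]

4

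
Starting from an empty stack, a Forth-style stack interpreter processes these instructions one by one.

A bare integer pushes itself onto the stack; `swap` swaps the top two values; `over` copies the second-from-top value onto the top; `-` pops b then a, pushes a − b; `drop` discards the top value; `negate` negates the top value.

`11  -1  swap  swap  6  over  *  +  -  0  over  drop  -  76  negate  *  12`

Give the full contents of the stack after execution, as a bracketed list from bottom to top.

11     → 11
-1     → 11 -1
swap   → -1 11
swap   → 11 -1
6      → 11 -1 6
over   → 11 -1 6 -1
*      → 11 -1 -6
+      → 11 -7
-      → 18
0      → 18 0
over   → 18 0 18
drop   → 18 0
-      → 18
76     → 18 76
negate → 18 -76
*      → -1368
12     → -1368 12

[-1368, 12]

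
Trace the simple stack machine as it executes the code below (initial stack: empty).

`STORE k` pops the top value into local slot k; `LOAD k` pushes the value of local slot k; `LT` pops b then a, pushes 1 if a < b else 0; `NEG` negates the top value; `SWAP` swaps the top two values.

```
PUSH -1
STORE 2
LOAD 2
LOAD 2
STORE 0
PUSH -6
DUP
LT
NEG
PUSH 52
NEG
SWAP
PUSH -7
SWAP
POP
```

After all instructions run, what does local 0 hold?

-1

PUSH -1 : [-1]
STORE 2 : []
LOAD 2  : [-1]
LOAD 2  : [-1, -1]
STORE 0 : [-1]
PUSH -6 : [-1, -6]
DUP     : [-1, -6, -6]
LT      : [-1, 0]
NEG     : [-1, 0]
PUSH 52 : [-1, 0, 52]
NEG     : [-1, 0, -52]
SWAP    : [-1, -52, 0]
PUSH -7 : [-1, -52, 0, -7]
SWAP    : [-1, -52, -7, 0]
POP     : [-1, -52, -7]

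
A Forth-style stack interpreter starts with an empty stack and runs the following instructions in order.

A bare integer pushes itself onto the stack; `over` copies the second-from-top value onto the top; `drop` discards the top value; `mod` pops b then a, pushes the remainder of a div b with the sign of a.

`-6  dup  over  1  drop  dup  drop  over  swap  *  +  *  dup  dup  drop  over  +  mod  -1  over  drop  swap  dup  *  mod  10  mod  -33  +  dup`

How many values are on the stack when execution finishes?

-6   -> -6
dup  -> -6 -6
over -> -6 -6 -6
1    -> -6 -6 -6 1
drop -> -6 -6 -6
dup  -> -6 -6 -6 -6
drop -> -6 -6 -6
over -> -6 -6 -6 -6
swap -> -6 -6 -6 -6
*    -> -6 -6 36
+    -> -6 30
*    -> -180
dup  -> -180 -180
dup  -> -180 -180 -180
drop -> -180 -180
over -> -180 -180 -180
+    -> -180 -360
mod  -> -180
-1   -> -180 -1
over -> -180 -1 -180
drop -> -180 -1
swap -> -1 -180
dup  -> -1 -180 -180
*    -> -1 32400
mod  -> -1
10   -> -1 10
mod  -> -1
-33  -> -1 -33
+    -> -34
dup  -> -34 -34

2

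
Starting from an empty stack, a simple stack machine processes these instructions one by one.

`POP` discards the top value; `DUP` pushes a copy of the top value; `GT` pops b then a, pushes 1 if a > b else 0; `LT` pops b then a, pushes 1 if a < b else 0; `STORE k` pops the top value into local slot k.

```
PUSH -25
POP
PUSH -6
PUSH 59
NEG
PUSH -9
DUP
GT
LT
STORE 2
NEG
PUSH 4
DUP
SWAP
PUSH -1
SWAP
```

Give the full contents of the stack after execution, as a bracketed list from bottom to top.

[6, 4, -1, 4]

PUSH -25 → [-25]
POP      → []
PUSH -6  → [-6]
PUSH 59  → [-6, 59]
NEG      → [-6, -59]
PUSH -9  → [-6, -59, -9]
DUP      → [-6, -59, -9, -9]
GT       → [-6, -59, 0]
LT       → [-6, 1]
STORE 2  → [-6]
NEG      → [6]
PUSH 4   → [6, 4]
DUP      → [6, 4, 4]
SWAP     → [6, 4, 4]
PUSH -1  → [6, 4, 4, -1]
SWAP     → [6, 4, -1, 4]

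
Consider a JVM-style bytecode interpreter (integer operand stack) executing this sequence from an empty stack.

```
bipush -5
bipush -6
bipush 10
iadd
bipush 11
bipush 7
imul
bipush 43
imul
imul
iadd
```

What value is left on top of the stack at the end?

13239

bipush -5 : -5
bipush -6 : -5 -6
bipush 10 : -5 -6 10
iadd      : -5 4
bipush 11 : -5 4 11
bipush 7  : -5 4 11 7
imul      : -5 4 77
bipush 43 : -5 4 77 43
imul      : -5 4 3311
imul      : -5 13244
iadd      : 13239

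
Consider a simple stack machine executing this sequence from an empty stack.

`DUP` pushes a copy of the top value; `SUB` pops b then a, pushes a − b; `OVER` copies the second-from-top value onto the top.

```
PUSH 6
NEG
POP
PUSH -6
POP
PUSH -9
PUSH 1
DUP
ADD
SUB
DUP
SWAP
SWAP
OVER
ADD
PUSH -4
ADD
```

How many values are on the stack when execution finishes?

PUSH 6  → [6]
NEG     → [-6]
POP     → []
PUSH -6 → [-6]
POP     → []
PUSH -9 → [-9]
PUSH 1  → [-9, 1]
DUP     → [-9, 1, 1]
ADD     → [-9, 2]
SUB     → [-11]
DUP     → [-11, -11]
SWAP    → [-11, -11]
SWAP    → [-11, -11]
OVER    → [-11, -11, -11]
ADD     → [-11, -22]
PUSH -4 → [-11, -22, -4]
ADD     → [-11, -26]

2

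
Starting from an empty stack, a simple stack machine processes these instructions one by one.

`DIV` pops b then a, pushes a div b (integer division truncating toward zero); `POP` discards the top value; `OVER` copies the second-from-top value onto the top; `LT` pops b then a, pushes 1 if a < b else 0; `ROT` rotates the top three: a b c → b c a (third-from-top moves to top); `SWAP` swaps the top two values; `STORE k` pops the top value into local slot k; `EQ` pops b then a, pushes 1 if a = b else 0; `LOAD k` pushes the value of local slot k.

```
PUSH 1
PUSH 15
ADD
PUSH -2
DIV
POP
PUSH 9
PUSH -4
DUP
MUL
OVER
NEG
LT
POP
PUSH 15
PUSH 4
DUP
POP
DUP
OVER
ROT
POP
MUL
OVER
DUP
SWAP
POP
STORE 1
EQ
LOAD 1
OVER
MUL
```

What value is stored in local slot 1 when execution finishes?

PUSH 1  → 1
PUSH 15 → 1 15
ADD     → 16
PUSH -2 → 16 -2
DIV     → -8
POP     → (empty)
PUSH 9  → 9
PUSH -4 → 9 -4
DUP     → 9 -4 -4
MUL     → 9 16
OVER    → 9 16 9
NEG     → 9 16 -9
LT      → 9 0
POP     → 9
PUSH 15 → 9 15
PUSH 4  → 9 15 4
DUP     → 9 15 4 4
POP     → 9 15 4
DUP     → 9 15 4 4
OVER    → 9 15 4 4 4
ROT     → 9 15 4 4 4
POP     → 9 15 4 4
MUL     → 9 15 16
OVER    → 9 15 16 15
DUP     → 9 15 16 15 15
SWAP    → 9 15 16 15 15
POP     → 9 15 16 15
STORE 1 → 9 15 16
EQ      → 9 0
LOAD 1  → 9 0 15
OVER    → 9 0 15 0
MUL     → 9 0 0

15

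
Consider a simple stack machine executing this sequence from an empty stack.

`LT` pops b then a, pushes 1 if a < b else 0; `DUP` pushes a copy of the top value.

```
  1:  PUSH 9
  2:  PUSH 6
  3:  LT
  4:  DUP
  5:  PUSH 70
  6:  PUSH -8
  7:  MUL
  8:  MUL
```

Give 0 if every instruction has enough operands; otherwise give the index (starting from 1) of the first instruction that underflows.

0

PUSH 9   9
PUSH 6   9 6
LT       0
DUP      0 0
PUSH 70  0 0 70
PUSH -8  0 0 70 -8
MUL      0 0 -560
MUL      0 0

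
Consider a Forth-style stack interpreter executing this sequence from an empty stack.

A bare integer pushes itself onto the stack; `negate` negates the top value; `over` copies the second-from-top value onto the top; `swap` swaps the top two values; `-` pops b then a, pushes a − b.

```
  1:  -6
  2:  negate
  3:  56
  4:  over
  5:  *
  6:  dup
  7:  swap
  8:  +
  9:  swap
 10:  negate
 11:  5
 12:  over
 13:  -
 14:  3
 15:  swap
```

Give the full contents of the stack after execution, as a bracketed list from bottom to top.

-6     → -6
negate → 6
56     → 6 56
over   → 6 56 6
*      → 6 336
dup    → 6 336 336
swap   → 6 336 336
+      → 6 672
swap   → 672 6
negate → 672 -6
5      → 672 -6 5
over   → 672 -6 5 -6
-      → 672 -6 11
3      → 672 -6 11 3
swap   → 672 -6 3 11

[672, -6, 3, 11]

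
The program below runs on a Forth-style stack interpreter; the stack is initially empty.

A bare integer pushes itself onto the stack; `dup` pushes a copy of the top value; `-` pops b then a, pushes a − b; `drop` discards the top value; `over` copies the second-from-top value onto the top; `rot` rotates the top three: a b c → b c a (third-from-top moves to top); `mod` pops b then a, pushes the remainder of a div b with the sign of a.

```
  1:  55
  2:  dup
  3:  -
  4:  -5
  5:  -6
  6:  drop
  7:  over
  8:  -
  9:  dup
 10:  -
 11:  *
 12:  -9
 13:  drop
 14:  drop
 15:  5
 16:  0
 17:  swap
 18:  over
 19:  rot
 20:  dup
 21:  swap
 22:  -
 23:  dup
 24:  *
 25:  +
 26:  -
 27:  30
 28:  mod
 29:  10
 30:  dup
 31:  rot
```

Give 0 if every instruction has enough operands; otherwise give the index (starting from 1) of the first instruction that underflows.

55   → [55]
dup  → [55, 55]
-    → [0]
-5   → [0, -5]
-6   → [0, -5, -6]
drop → [0, -5]
over → [0, -5, 0]
-    → [0, -5]
dup  → [0, -5, -5]
-    → [0, 0]
*    → [0]
-9   → [0, -9]
drop → [0]
drop → []
5    → [5]
0    → [5, 0]
swap → [0, 5]
over → [0, 5, 0]
rot  → [5, 0, 0]
dup  → [5, 0, 0, 0]
swap → [5, 0, 0, 0]
-    → [5, 0, 0]
dup  → [5, 0, 0, 0]
*    → [5, 0, 0]
+    → [5, 0]
-    → [5]
30   → [5, 30]
mod  → [5]
10   → [5, 10]
dup  → [5, 10, 10]
rot  → [10, 10, 5]

0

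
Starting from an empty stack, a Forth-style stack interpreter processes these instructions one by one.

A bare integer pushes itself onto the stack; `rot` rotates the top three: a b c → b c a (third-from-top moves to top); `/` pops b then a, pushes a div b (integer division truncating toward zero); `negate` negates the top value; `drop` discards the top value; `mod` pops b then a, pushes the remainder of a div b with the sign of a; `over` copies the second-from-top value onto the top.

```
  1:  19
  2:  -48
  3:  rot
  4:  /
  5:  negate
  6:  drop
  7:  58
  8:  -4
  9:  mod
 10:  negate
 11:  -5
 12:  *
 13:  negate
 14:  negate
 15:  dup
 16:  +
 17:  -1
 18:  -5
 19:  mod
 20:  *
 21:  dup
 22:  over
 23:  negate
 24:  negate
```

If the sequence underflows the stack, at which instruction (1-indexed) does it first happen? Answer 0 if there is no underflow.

3

19  -> [19]
-48 -> [19, -48]
rot  — needs 3 operands, stack has 2 → underflow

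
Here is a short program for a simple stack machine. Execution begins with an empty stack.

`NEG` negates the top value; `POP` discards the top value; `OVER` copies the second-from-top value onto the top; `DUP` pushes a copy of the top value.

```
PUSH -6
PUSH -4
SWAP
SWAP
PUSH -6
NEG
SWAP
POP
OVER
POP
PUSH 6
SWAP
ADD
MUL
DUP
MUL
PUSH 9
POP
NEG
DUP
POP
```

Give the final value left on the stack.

-5184

PUSH -6 → [-6]
PUSH -4 → [-6, -4]
SWAP    → [-4, -6]
SWAP    → [-6, -4]
PUSH -6 → [-6, -4, -6]
NEG     → [-6, -4, 6]
SWAP    → [-6, 6, -4]
POP     → [-6, 6]
OVER    → [-6, 6, -6]
POP     → [-6, 6]
PUSH 6  → [-6, 6, 6]
SWAP    → [-6, 6, 6]
ADD     → [-6, 12]
MUL     → [-72]
DUP     → [-72, -72]
MUL     → [5184]
PUSH 9  → [5184, 9]
POP     → [5184]
NEG     → [-5184]
DUP     → [-5184, -5184]
POP     → [-5184]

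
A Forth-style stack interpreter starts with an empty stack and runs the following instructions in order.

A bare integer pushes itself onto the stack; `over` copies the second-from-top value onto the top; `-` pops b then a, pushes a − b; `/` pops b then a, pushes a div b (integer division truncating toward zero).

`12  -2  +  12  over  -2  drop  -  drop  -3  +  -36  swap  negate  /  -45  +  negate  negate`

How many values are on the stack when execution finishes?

12     -> 12
-2     -> 12 -2
+      -> 10
12     -> 10 12
over   -> 10 12 10
-2     -> 10 12 10 -2
drop   -> 10 12 10
-      -> 10 2
drop   -> 10
-3     -> 10 -3
+      -> 7
-36    -> 7 -36
swap   -> -36 7
negate -> -36 -7
/      -> 5
-45    -> 5 -45
+      -> -40
negate -> 40
negate -> -40

1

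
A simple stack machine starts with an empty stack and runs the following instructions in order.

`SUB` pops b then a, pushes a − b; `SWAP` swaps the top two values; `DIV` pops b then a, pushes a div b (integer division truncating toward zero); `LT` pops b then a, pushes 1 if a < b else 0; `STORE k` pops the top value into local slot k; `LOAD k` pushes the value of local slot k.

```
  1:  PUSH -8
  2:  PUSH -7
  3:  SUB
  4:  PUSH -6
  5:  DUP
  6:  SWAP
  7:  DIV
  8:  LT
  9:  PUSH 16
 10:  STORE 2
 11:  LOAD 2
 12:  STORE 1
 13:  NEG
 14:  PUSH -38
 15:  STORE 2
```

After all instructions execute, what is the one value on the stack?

PUSH -8   [-8]
PUSH -7   [-8, -7]
SUB       [-1]
PUSH -6   [-1, -6]
DUP       [-1, -6, -6]
SWAP      [-1, -6, -6]
DIV       [-1, 1]
LT        [1]
PUSH 16   [1, 16]
STORE 2   [1]
LOAD 2    [1, 16]
STORE 1   [1]
NEG       [-1]
PUSH -38  [-1, -38]
STORE 2   [-1]

-1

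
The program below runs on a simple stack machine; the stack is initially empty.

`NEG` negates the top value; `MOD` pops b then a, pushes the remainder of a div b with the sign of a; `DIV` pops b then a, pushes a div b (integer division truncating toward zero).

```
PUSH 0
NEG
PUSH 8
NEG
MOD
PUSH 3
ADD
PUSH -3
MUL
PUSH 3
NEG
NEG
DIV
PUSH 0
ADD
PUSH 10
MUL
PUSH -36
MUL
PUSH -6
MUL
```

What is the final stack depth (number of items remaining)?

PUSH 0   : 0
NEG      : 0
PUSH 8   : 0 8
NEG      : 0 -8
MOD      : 0
PUSH 3   : 0 3
ADD      : 3
PUSH -3  : 3 -3
MUL      : -9
PUSH 3   : -9 3
NEG      : -9 -3
NEG      : -9 3
DIV      : -3
PUSH 0   : -3 0
ADD      : -3
PUSH 10  : -3 10
MUL      : -30
PUSH -36 : -30 -36
MUL      : 1080
PUSH -6  : 1080 -6
MUL      : -6480

1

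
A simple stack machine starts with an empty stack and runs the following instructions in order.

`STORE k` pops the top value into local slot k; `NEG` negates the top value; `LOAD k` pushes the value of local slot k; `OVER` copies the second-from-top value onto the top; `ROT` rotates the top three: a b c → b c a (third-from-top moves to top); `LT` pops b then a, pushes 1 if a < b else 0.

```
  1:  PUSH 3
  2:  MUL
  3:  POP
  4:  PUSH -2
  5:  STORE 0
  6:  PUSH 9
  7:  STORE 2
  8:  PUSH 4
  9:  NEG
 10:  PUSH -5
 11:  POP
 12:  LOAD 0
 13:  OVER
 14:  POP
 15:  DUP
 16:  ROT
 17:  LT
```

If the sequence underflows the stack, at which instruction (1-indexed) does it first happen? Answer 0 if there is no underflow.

PUSH 3 -> [3]
MUL  — needs 2 operands, stack has 1 → underflow

2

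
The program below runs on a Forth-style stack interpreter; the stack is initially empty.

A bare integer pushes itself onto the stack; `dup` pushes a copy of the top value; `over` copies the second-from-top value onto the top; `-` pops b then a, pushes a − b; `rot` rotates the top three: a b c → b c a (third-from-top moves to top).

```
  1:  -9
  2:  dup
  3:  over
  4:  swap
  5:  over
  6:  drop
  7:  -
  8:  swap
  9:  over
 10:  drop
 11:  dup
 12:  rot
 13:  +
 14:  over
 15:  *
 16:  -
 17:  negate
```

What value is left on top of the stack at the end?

90

-9     → [-9]
dup    → [-9, -9]
over   → [-9, -9, -9]
swap   → [-9, -9, -9]
over   → [-9, -9, -9, -9]
drop   → [-9, -9, -9]
-      → [-9, 0]
swap   → [0, -9]
over   → [0, -9, 0]
drop   → [0, -9]
dup    → [0, -9, -9]
rot    → [-9, -9, 0]
+      → [-9, -9]
over   → [-9, -9, -9]
*      → [-9, 81]
-      → [-90]
negate → [90]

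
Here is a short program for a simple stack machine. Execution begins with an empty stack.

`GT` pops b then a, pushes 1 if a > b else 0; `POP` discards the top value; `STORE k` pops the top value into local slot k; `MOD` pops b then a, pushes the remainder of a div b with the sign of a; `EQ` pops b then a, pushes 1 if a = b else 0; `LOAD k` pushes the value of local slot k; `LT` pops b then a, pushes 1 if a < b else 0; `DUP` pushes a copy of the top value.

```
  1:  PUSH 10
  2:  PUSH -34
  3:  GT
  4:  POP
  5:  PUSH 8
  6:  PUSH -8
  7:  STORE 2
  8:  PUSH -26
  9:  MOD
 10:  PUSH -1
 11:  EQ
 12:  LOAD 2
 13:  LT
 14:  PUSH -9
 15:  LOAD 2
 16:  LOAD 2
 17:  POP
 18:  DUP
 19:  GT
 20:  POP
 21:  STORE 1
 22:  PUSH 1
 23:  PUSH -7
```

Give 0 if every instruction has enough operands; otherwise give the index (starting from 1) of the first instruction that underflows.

PUSH 10  : 10
PUSH -34 : 10 -34
GT       : 1
POP      : (empty)
PUSH 8   : 8
PUSH -8  : 8 -8
STORE 2  : 8
PUSH -26 : 8 -26
MOD      : 8
PUSH -1  : 8 -1
EQ       : 0
LOAD 2   : 0 -8
LT       : 0
PUSH -9  : 0 -9
LOAD 2   : 0 -9 -8
LOAD 2   : 0 -9 -8 -8
POP      : 0 -9 -8
DUP      : 0 -9 -8 -8
GT       : 0 -9 0
POP      : 0 -9
STORE 1  : 0
PUSH 1   : 0 1
PUSH -7  : 0 1 -7

0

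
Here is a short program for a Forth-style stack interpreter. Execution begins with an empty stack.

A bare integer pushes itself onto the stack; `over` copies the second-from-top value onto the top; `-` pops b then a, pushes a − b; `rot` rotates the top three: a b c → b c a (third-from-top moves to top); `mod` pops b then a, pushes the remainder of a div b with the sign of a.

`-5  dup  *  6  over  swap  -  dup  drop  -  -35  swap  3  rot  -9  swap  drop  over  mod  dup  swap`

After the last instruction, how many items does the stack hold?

4

-5   : [-5]
dup  : [-5, -5]
*    : [25]
6    : [25, 6]
over : [25, 6, 25]
swap : [25, 25, 6]
-    : [25, 19]
dup  : [25, 19, 19]
drop : [25, 19]
-    : [6]
-35  : [6, -35]
swap : [-35, 6]
3    : [-35, 6, 3]
rot  : [6, 3, -35]
-9   : [6, 3, -35, -9]
swap : [6, 3, -9, -35]
drop : [6, 3, -9]
over : [6, 3, -9, 3]
mod  : [6, 3, 0]
dup  : [6, 3, 0, 0]
swap : [6, 3, 0, 0]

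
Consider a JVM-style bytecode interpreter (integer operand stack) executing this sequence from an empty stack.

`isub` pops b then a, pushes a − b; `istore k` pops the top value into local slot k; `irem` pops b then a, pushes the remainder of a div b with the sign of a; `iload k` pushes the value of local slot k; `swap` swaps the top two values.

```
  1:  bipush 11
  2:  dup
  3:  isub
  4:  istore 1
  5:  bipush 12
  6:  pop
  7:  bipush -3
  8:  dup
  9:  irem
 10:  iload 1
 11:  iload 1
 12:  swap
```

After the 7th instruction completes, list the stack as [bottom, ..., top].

[-3]

bipush 11 : [11]
dup       : [11, 11]
isub      : [0]
istore 1  : []
bipush 12 : [12]
pop       : []
bipush -3 : [-3]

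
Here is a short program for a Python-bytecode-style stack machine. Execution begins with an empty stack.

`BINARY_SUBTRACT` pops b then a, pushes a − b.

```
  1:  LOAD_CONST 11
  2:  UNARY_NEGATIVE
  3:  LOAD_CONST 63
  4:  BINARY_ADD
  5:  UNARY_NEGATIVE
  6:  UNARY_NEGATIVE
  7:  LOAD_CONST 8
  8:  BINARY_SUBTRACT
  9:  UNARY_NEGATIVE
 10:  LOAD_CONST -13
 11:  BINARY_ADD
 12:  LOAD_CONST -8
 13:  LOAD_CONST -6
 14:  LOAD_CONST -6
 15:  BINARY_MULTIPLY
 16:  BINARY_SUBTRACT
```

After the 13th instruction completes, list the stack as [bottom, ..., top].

[-57, -8, -6]

LOAD_CONST 11   : [11]
UNARY_NEGATIVE  : [-11]
LOAD_CONST 63   : [-11, 63]
BINARY_ADD      : [52]
UNARY_NEGATIVE  : [-52]
UNARY_NEGATIVE  : [52]
LOAD_CONST 8    : [52, 8]
BINARY_SUBTRACT : [44]
UNARY_NEGATIVE  : [-44]
LOAD_CONST -13  : [-44, -13]
BINARY_ADD      : [-57]
LOAD_CONST -8   : [-57, -8]
LOAD_CONST -6   : [-57, -8, -6]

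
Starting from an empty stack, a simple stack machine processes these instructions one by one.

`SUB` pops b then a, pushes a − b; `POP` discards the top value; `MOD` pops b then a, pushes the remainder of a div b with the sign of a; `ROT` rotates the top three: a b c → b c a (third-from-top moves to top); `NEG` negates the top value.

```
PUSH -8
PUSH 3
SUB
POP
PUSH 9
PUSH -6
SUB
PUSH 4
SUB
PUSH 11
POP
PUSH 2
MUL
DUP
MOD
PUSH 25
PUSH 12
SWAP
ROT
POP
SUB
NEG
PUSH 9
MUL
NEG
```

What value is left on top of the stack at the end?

PUSH -8 -> [-8]
PUSH 3  -> [-8, 3]
SUB     -> [-11]
POP     -> []
PUSH 9  -> [9]
PUSH -6 -> [9, -6]
SUB     -> [15]
PUSH 4  -> [15, 4]
SUB     -> [11]
PUSH 11 -> [11, 11]
POP     -> [11]
PUSH 2  -> [11, 2]
MUL     -> [22]
DUP     -> [22, 22]
MOD     -> [0]
PUSH 25 -> [0, 25]
PUSH 12 -> [0, 25, 12]
SWAP    -> [0, 12, 25]
ROT     -> [12, 25, 0]
POP     -> [12, 25]
SUB     -> [-13]
NEG     -> [13]
PUSH 9  -> [13, 9]
MUL     -> [117]
NEG     -> [-117]

-117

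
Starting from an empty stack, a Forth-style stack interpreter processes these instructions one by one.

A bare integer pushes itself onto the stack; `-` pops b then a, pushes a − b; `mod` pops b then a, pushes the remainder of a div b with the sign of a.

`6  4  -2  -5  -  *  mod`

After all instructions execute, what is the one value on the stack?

6

6   → 6
4   → 6 4
-2  → 6 4 -2
-5  → 6 4 -2 -5
-   → 6 4 3
*   → 6 12
mod → 6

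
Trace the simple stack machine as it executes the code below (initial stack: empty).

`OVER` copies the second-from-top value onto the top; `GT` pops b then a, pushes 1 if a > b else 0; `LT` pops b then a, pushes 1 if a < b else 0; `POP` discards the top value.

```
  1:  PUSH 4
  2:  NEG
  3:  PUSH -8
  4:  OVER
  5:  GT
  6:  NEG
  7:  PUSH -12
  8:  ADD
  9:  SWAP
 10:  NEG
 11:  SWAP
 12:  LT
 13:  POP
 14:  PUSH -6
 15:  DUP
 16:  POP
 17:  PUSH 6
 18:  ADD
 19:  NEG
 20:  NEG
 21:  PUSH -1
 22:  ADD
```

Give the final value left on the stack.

PUSH 4    4
NEG       -4
PUSH -8   -4 -8
OVER      -4 -8 -4
GT        -4 0
NEG       -4 0
PUSH -12  -4 0 -12
ADD       -4 -12
SWAP      -12 -4
NEG       -12 4
SWAP      4 -12
LT        0
POP       (empty)
PUSH -6   -6
DUP       -6 -6
POP       -6
PUSH 6    -6 6
ADD       0
NEG       0
NEG       0
PUSH -1   0 -1
ADD       -1

-1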